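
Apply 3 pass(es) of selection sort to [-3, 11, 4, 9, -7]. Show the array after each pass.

Pass 1: Select minimum -7 at index 4, swap -> [-7, 11, 4, 9, -3]
Pass 2: Select minimum -3 at index 4, swap -> [-7, -3, 4, 9, 11]
Pass 3: Select minimum 4 at index 2, swap -> [-7, -3, 4, 9, 11]


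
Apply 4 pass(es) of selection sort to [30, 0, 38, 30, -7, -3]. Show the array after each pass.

Pass 1: Select minimum -7 at index 4, swap -> [-7, 0, 38, 30, 30, -3]
Pass 2: Select minimum -3 at index 5, swap -> [-7, -3, 38, 30, 30, 0]
Pass 3: Select minimum 0 at index 5, swap -> [-7, -3, 0, 30, 30, 38]
Pass 4: Select minimum 30 at index 3, swap -> [-7, -3, 0, 30, 30, 38]


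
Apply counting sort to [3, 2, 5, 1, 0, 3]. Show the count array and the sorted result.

Count array: [1, 1, 1, 2, 0, 1]
(count[i] = number of elements equal to i)
Cumulative count: [1, 2, 3, 5, 5, 6]
Sorted: [0, 1, 2, 3, 3, 5]


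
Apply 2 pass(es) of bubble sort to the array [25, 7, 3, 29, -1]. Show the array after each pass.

After pass 1: [7, 3, 25, -1, 29] (3 swaps)
After pass 2: [3, 7, -1, 25, 29] (2 swaps)
Total swaps: 5


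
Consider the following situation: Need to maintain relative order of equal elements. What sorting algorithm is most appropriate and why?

Best choice: Merge sort or Insertion sort
Reason: Both are stable; quicksort and heapsort are not stable


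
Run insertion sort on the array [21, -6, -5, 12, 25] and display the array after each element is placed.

First element 21 is already 'sorted'
Insert -6: shifted 1 elements -> [-6, 21, -5, 12, 25]
Insert -5: shifted 1 elements -> [-6, -5, 21, 12, 25]
Insert 12: shifted 1 elements -> [-6, -5, 12, 21, 25]
Insert 25: shifted 0 elements -> [-6, -5, 12, 21, 25]


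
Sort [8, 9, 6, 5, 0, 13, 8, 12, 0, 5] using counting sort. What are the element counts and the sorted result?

Count array: [2, 0, 0, 0, 0, 2, 1, 0, 2, 1, 0, 0, 1, 1]
(count[i] = number of elements equal to i)
Cumulative count: [2, 2, 2, 2, 2, 4, 5, 5, 7, 8, 8, 8, 9, 10]
Sorted: [0, 0, 5, 5, 6, 8, 8, 9, 12, 13]


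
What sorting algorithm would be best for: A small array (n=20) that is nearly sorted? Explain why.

Best choice: Insertion sort
Reason: Insertion sort is O(n) for nearly sorted arrays and has low overhead


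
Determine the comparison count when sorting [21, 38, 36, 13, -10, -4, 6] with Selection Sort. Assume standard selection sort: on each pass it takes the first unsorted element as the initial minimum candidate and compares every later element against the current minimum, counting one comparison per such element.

Pass 1: scan indices 1..6 for the minimum = 6 comparison(s); min is -10, place at index 0 -> [-10, 38, 36, 13, 21, -4, 6]
Pass 2: scan indices 2..6 for the minimum = 5 comparison(s); min is -4, place at index 1 -> [-10, -4, 36, 13, 21, 38, 6]
Pass 3: scan indices 3..6 for the minimum = 4 comparison(s); min is 6, place at index 2 -> [-10, -4, 6, 13, 21, 38, 36]
Pass 4: scan indices 4..6 for the minimum = 3 comparison(s); min is 13, place at index 3 -> [-10, -4, 6, 13, 21, 38, 36]
Pass 5: scan indices 5..6 for the minimum = 2 comparison(s); min is 21, place at index 4 -> [-10, -4, 6, 13, 21, 38, 36]
Pass 6: scan indices 6..6 for the minimum = 1 comparison(s); min is 36, place at index 5 -> [-10, -4, 6, 13, 21, 36, 38]
Selection sort always scans the whole unsorted suffix, so the count is (n-1) + (n-2) + ... + 1 = n(n-1)/2 = 7*6/2 = 21 regardless of the input order.
Total comparisons: 6 + 5 + 4 + 3 + 2 + 1 = 21


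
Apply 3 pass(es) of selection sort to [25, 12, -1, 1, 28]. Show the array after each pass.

Pass 1: Select minimum -1 at index 2, swap -> [-1, 12, 25, 1, 28]
Pass 2: Select minimum 1 at index 3, swap -> [-1, 1, 25, 12, 28]
Pass 3: Select minimum 12 at index 3, swap -> [-1, 1, 12, 25, 28]


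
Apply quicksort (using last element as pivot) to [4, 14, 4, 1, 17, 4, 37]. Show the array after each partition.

Partition 1: pivot=37 at index 6 -> [4, 14, 4, 1, 17, 4, 37]
Partition 2: pivot=4 at index 3 -> [4, 4, 1, 4, 17, 14, 37]
Partition 3: pivot=1 at index 0 -> [1, 4, 4, 4, 17, 14, 37]
Partition 4: pivot=4 at index 2 -> [1, 4, 4, 4, 17, 14, 37]
Partition 5: pivot=14 at index 4 -> [1, 4, 4, 4, 14, 17, 37]


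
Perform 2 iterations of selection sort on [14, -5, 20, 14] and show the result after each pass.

Pass 1: Select minimum -5 at index 1, swap -> [-5, 14, 20, 14]
Pass 2: Select minimum 14 at index 1, swap -> [-5, 14, 20, 14]


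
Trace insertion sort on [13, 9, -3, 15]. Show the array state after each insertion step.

First element 13 is already 'sorted'
Insert 9: shifted 1 elements -> [9, 13, -3, 15]
Insert -3: shifted 2 elements -> [-3, 9, 13, 15]
Insert 15: shifted 0 elements -> [-3, 9, 13, 15]


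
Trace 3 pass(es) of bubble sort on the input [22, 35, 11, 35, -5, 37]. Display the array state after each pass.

After pass 1: [22, 11, 35, -5, 35, 37] (2 swaps)
After pass 2: [11, 22, -5, 35, 35, 37] (2 swaps)
After pass 3: [11, -5, 22, 35, 35, 37] (1 swaps)
Total swaps: 5


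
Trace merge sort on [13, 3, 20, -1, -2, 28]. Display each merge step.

Divide and conquer:
  Merge [3] + [20] -> [3, 20]
  Merge [13] + [3, 20] -> [3, 13, 20]
  Merge [-2] + [28] -> [-2, 28]
  Merge [-1] + [-2, 28] -> [-2, -1, 28]
  Merge [3, 13, 20] + [-2, -1, 28] -> [-2, -1, 3, 13, 20, 28]


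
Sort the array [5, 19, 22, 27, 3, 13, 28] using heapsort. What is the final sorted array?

Build heap: [28, 27, 22, 19, 3, 13, 5]
Extract 28: [27, 19, 22, 5, 3, 13, 28]
Extract 27: [22, 19, 13, 5, 3, 27, 28]
Extract 22: [19, 5, 13, 3, 22, 27, 28]
Extract 19: [13, 5, 3, 19, 22, 27, 28]
Extract 13: [5, 3, 13, 19, 22, 27, 28]
Extract 5: [3, 5, 13, 19, 22, 27, 28]


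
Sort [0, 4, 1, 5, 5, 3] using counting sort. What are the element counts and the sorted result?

Count array: [1, 1, 0, 1, 1, 2]
(count[i] = number of elements equal to i)
Cumulative count: [1, 2, 2, 3, 4, 6]
Sorted: [0, 1, 3, 4, 5, 5]


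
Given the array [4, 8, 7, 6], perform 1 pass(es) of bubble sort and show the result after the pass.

After pass 1: [4, 7, 6, 8] (2 swaps)
Total swaps: 2


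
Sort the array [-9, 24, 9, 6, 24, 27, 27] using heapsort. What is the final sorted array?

Build heap: [27, 24, 27, 6, 24, 9, -9]
Extract 27: [27, 24, 9, 6, 24, -9, 27]
Extract 27: [24, 24, 9, 6, -9, 27, 27]
Extract 24: [24, 6, 9, -9, 24, 27, 27]
Extract 24: [9, 6, -9, 24, 24, 27, 27]
Extract 9: [6, -9, 9, 24, 24, 27, 27]
Extract 6: [-9, 6, 9, 24, 24, 27, 27]


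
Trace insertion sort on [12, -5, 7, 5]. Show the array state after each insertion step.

First element 12 is already 'sorted'
Insert -5: shifted 1 elements -> [-5, 12, 7, 5]
Insert 7: shifted 1 elements -> [-5, 7, 12, 5]
Insert 5: shifted 2 elements -> [-5, 5, 7, 12]


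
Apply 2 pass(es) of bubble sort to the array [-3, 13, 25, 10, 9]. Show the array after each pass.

After pass 1: [-3, 13, 10, 9, 25] (2 swaps)
After pass 2: [-3, 10, 9, 13, 25] (2 swaps)
Total swaps: 4


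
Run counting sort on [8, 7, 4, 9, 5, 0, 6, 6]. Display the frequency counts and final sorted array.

Count array: [1, 0, 0, 0, 1, 1, 2, 1, 1, 1]
(count[i] = number of elements equal to i)
Cumulative count: [1, 1, 1, 1, 2, 3, 5, 6, 7, 8]
Sorted: [0, 4, 5, 6, 6, 7, 8, 9]


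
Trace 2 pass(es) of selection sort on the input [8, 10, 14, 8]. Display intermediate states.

Pass 1: Select minimum 8 at index 0, swap -> [8, 10, 14, 8]
Pass 2: Select minimum 8 at index 3, swap -> [8, 8, 14, 10]


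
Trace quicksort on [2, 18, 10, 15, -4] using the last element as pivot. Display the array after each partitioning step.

Partition 1: pivot=-4 at index 0 -> [-4, 18, 10, 15, 2]
Partition 2: pivot=2 at index 1 -> [-4, 2, 10, 15, 18]
Partition 3: pivot=18 at index 4 -> [-4, 2, 10, 15, 18]
Partition 4: pivot=15 at index 3 -> [-4, 2, 10, 15, 18]


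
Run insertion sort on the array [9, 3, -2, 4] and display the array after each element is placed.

First element 9 is already 'sorted'
Insert 3: shifted 1 elements -> [3, 9, -2, 4]
Insert -2: shifted 2 elements -> [-2, 3, 9, 4]
Insert 4: shifted 1 elements -> [-2, 3, 4, 9]


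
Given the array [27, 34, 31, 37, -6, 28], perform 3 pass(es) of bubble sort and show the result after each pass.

After pass 1: [27, 31, 34, -6, 28, 37] (3 swaps)
After pass 2: [27, 31, -6, 28, 34, 37] (2 swaps)
After pass 3: [27, -6, 28, 31, 34, 37] (2 swaps)
Total swaps: 7


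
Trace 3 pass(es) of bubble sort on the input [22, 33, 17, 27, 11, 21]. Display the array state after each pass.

After pass 1: [22, 17, 27, 11, 21, 33] (4 swaps)
After pass 2: [17, 22, 11, 21, 27, 33] (3 swaps)
After pass 3: [17, 11, 21, 22, 27, 33] (2 swaps)
Total swaps: 9


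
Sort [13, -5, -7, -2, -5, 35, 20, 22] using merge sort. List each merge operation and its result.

Divide and conquer:
  Merge [13] + [-5] -> [-5, 13]
  Merge [-7] + [-2] -> [-7, -2]
  Merge [-5, 13] + [-7, -2] -> [-7, -5, -2, 13]
  Merge [-5] + [35] -> [-5, 35]
  Merge [20] + [22] -> [20, 22]
  Merge [-5, 35] + [20, 22] -> [-5, 20, 22, 35]
  Merge [-7, -5, -2, 13] + [-5, 20, 22, 35] -> [-7, -5, -5, -2, 13, 20, 22, 35]


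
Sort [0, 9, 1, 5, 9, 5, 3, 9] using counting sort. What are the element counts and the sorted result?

Count array: [1, 1, 0, 1, 0, 2, 0, 0, 0, 3]
(count[i] = number of elements equal to i)
Cumulative count: [1, 2, 2, 3, 3, 5, 5, 5, 5, 8]
Sorted: [0, 1, 3, 5, 5, 9, 9, 9]


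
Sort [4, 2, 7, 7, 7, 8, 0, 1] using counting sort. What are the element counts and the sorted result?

Count array: [1, 1, 1, 0, 1, 0, 0, 3, 1]
(count[i] = number of elements equal to i)
Cumulative count: [1, 2, 3, 3, 4, 4, 4, 7, 8]
Sorted: [0, 1, 2, 4, 7, 7, 7, 8]


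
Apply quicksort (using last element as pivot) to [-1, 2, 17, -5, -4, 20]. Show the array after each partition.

Partition 1: pivot=20 at index 5 -> [-1, 2, 17, -5, -4, 20]
Partition 2: pivot=-4 at index 1 -> [-5, -4, 17, -1, 2, 20]
Partition 3: pivot=2 at index 3 -> [-5, -4, -1, 2, 17, 20]


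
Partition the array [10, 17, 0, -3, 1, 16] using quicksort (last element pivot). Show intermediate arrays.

Partition 1: pivot=16 at index 4 -> [10, 0, -3, 1, 16, 17]
Partition 2: pivot=1 at index 2 -> [0, -3, 1, 10, 16, 17]
Partition 3: pivot=-3 at index 0 -> [-3, 0, 1, 10, 16, 17]


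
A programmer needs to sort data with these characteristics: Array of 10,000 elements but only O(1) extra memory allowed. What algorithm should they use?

Best choice: Heapsort
Reason: Heapsort rearranges the array in place using O(1) auxiliary space and still guarantees O(n log n) time; quicksort partitions in place but needs Theta(log n) stack space for recursion (O(n) in the worst case), and mergesort requires O(n) auxiliary space


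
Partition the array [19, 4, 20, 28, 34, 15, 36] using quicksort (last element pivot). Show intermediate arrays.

Partition 1: pivot=36 at index 6 -> [19, 4, 20, 28, 34, 15, 36]
Partition 2: pivot=15 at index 1 -> [4, 15, 20, 28, 34, 19, 36]
Partition 3: pivot=19 at index 2 -> [4, 15, 19, 28, 34, 20, 36]
Partition 4: pivot=20 at index 3 -> [4, 15, 19, 20, 34, 28, 36]
Partition 5: pivot=28 at index 4 -> [4, 15, 19, 20, 28, 34, 36]


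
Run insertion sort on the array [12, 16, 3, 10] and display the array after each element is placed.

First element 12 is already 'sorted'
Insert 16: shifted 0 elements -> [12, 16, 3, 10]
Insert 3: shifted 2 elements -> [3, 12, 16, 10]
Insert 10: shifted 2 elements -> [3, 10, 12, 16]


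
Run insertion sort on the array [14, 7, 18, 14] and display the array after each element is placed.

First element 14 is already 'sorted'
Insert 7: shifted 1 elements -> [7, 14, 18, 14]
Insert 18: shifted 0 elements -> [7, 14, 18, 14]
Insert 14: shifted 1 elements -> [7, 14, 14, 18]


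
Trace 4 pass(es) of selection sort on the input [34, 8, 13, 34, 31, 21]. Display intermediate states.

Pass 1: Select minimum 8 at index 1, swap -> [8, 34, 13, 34, 31, 21]
Pass 2: Select minimum 13 at index 2, swap -> [8, 13, 34, 34, 31, 21]
Pass 3: Select minimum 21 at index 5, swap -> [8, 13, 21, 34, 31, 34]
Pass 4: Select minimum 31 at index 4, swap -> [8, 13, 21, 31, 34, 34]


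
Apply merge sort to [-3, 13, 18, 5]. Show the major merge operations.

Divide and conquer:
  Merge [-3] + [13] -> [-3, 13]
  Merge [18] + [5] -> [5, 18]
  Merge [-3, 13] + [5, 18] -> [-3, 5, 13, 18]


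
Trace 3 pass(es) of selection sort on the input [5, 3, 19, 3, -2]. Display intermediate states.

Pass 1: Select minimum -2 at index 4, swap -> [-2, 3, 19, 3, 5]
Pass 2: Select minimum 3 at index 1, swap -> [-2, 3, 19, 3, 5]
Pass 3: Select minimum 3 at index 3, swap -> [-2, 3, 3, 19, 5]


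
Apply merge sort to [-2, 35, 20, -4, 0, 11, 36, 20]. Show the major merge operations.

Divide and conquer:
  Merge [-2] + [35] -> [-2, 35]
  Merge [20] + [-4] -> [-4, 20]
  Merge [-2, 35] + [-4, 20] -> [-4, -2, 20, 35]
  Merge [0] + [11] -> [0, 11]
  Merge [36] + [20] -> [20, 36]
  Merge [0, 11] + [20, 36] -> [0, 11, 20, 36]
  Merge [-4, -2, 20, 35] + [0, 11, 20, 36] -> [-4, -2, 0, 11, 20, 20, 35, 36]


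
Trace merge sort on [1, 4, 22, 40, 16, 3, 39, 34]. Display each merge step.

Divide and conquer:
  Merge [1] + [4] -> [1, 4]
  Merge [22] + [40] -> [22, 40]
  Merge [1, 4] + [22, 40] -> [1, 4, 22, 40]
  Merge [16] + [3] -> [3, 16]
  Merge [39] + [34] -> [34, 39]
  Merge [3, 16] + [34, 39] -> [3, 16, 34, 39]
  Merge [1, 4, 22, 40] + [3, 16, 34, 39] -> [1, 3, 4, 16, 22, 34, 39, 40]


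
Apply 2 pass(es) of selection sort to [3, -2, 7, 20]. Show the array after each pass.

Pass 1: Select minimum -2 at index 1, swap -> [-2, 3, 7, 20]
Pass 2: Select minimum 3 at index 1, swap -> [-2, 3, 7, 20]


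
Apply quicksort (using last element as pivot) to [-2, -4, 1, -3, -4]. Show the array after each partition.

Partition 1: pivot=-4 at index 1 -> [-4, -4, 1, -3, -2]
Partition 2: pivot=-2 at index 3 -> [-4, -4, -3, -2, 1]


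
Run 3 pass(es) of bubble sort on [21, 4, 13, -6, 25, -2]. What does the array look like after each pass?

After pass 1: [4, 13, -6, 21, -2, 25] (4 swaps)
After pass 2: [4, -6, 13, -2, 21, 25] (2 swaps)
After pass 3: [-6, 4, -2, 13, 21, 25] (2 swaps)
Total swaps: 8


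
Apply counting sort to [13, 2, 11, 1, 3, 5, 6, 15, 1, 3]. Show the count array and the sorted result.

Count array: [0, 2, 1, 2, 0, 1, 1, 0, 0, 0, 0, 1, 0, 1, 0, 1]
(count[i] = number of elements equal to i)
Cumulative count: [0, 2, 3, 5, 5, 6, 7, 7, 7, 7, 7, 8, 8, 9, 9, 10]
Sorted: [1, 1, 2, 3, 3, 5, 6, 11, 13, 15]


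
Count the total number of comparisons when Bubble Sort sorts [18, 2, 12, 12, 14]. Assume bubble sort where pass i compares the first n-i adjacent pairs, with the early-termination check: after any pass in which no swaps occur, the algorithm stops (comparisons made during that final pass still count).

Pass 1: compare adjacent pairs (0,1)..(3,4) = 4 comparison(s), 4 swap(s) -> [2, 12, 12, 14, 18]
Pass 2: compare adjacent pairs (0,1)..(2,3) = 3 comparison(s), 0 swap(s) -> [2, 12, 12, 14, 18]
No swaps in this pass, so bubble sort stops here.
Total comparisons: 4 + 3 = 7


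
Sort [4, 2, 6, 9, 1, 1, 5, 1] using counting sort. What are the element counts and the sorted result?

Count array: [0, 3, 1, 0, 1, 1, 1, 0, 0, 1]
(count[i] = number of elements equal to i)
Cumulative count: [0, 3, 4, 4, 5, 6, 7, 7, 7, 8]
Sorted: [1, 1, 1, 2, 4, 5, 6, 9]


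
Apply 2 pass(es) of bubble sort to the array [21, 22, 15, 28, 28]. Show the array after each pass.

After pass 1: [21, 15, 22, 28, 28] (1 swaps)
After pass 2: [15, 21, 22, 28, 28] (1 swaps)
Total swaps: 2


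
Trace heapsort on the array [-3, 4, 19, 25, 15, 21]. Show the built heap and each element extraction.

Build heap: [25, 15, 21, 4, -3, 19]
Extract 25: [21, 15, 19, 4, -3, 25]
Extract 21: [19, 15, -3, 4, 21, 25]
Extract 19: [15, 4, -3, 19, 21, 25]
Extract 15: [4, -3, 15, 19, 21, 25]
Extract 4: [-3, 4, 15, 19, 21, 25]


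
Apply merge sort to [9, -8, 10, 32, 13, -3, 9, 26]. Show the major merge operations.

Divide and conquer:
  Merge [9] + [-8] -> [-8, 9]
  Merge [10] + [32] -> [10, 32]
  Merge [-8, 9] + [10, 32] -> [-8, 9, 10, 32]
  Merge [13] + [-3] -> [-3, 13]
  Merge [9] + [26] -> [9, 26]
  Merge [-3, 13] + [9, 26] -> [-3, 9, 13, 26]
  Merge [-8, 9, 10, 32] + [-3, 9, 13, 26] -> [-8, -3, 9, 9, 10, 13, 26, 32]


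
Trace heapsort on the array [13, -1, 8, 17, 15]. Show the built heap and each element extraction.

Build heap: [17, 15, 8, -1, 13]
Extract 17: [15, 13, 8, -1, 17]
Extract 15: [13, -1, 8, 15, 17]
Extract 13: [8, -1, 13, 15, 17]
Extract 8: [-1, 8, 13, 15, 17]


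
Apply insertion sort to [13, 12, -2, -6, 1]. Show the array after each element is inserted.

First element 13 is already 'sorted'
Insert 12: shifted 1 elements -> [12, 13, -2, -6, 1]
Insert -2: shifted 2 elements -> [-2, 12, 13, -6, 1]
Insert -6: shifted 3 elements -> [-6, -2, 12, 13, 1]
Insert 1: shifted 2 elements -> [-6, -2, 1, 12, 13]


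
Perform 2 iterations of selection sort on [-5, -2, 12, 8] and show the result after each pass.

Pass 1: Select minimum -5 at index 0, swap -> [-5, -2, 12, 8]
Pass 2: Select minimum -2 at index 1, swap -> [-5, -2, 12, 8]


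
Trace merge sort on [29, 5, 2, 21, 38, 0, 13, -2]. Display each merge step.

Divide and conquer:
  Merge [29] + [5] -> [5, 29]
  Merge [2] + [21] -> [2, 21]
  Merge [5, 29] + [2, 21] -> [2, 5, 21, 29]
  Merge [38] + [0] -> [0, 38]
  Merge [13] + [-2] -> [-2, 13]
  Merge [0, 38] + [-2, 13] -> [-2, 0, 13, 38]
  Merge [2, 5, 21, 29] + [-2, 0, 13, 38] -> [-2, 0, 2, 5, 13, 21, 29, 38]


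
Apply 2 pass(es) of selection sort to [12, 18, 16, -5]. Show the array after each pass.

Pass 1: Select minimum -5 at index 3, swap -> [-5, 18, 16, 12]
Pass 2: Select minimum 12 at index 3, swap -> [-5, 12, 16, 18]


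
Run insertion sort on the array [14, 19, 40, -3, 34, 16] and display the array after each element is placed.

First element 14 is already 'sorted'
Insert 19: shifted 0 elements -> [14, 19, 40, -3, 34, 16]
Insert 40: shifted 0 elements -> [14, 19, 40, -3, 34, 16]
Insert -3: shifted 3 elements -> [-3, 14, 19, 40, 34, 16]
Insert 34: shifted 1 elements -> [-3, 14, 19, 34, 40, 16]
Insert 16: shifted 3 elements -> [-3, 14, 16, 19, 34, 40]


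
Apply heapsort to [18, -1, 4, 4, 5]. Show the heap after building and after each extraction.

Build heap: [18, 5, 4, 4, -1]
Extract 18: [5, 4, 4, -1, 18]
Extract 5: [4, -1, 4, 5, 18]
Extract 4: [4, -1, 4, 5, 18]
Extract 4: [-1, 4, 4, 5, 18]


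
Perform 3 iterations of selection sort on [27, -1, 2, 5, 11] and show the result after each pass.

Pass 1: Select minimum -1 at index 1, swap -> [-1, 27, 2, 5, 11]
Pass 2: Select minimum 2 at index 2, swap -> [-1, 2, 27, 5, 11]
Pass 3: Select minimum 5 at index 3, swap -> [-1, 2, 5, 27, 11]


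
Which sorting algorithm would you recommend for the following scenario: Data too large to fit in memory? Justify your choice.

Best choice: External merge sort
Reason: Minimizes disk I/O by sequential reads/writes


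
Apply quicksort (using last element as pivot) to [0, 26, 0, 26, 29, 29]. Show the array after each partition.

Partition 1: pivot=29 at index 5 -> [0, 26, 0, 26, 29, 29]
Partition 2: pivot=29 at index 4 -> [0, 26, 0, 26, 29, 29]
Partition 3: pivot=26 at index 3 -> [0, 26, 0, 26, 29, 29]
Partition 4: pivot=0 at index 1 -> [0, 0, 26, 26, 29, 29]


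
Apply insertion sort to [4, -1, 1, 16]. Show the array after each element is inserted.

First element 4 is already 'sorted'
Insert -1: shifted 1 elements -> [-1, 4, 1, 16]
Insert 1: shifted 1 elements -> [-1, 1, 4, 16]
Insert 16: shifted 0 elements -> [-1, 1, 4, 16]


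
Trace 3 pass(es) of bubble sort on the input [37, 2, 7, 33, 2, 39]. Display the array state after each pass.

After pass 1: [2, 7, 33, 2, 37, 39] (4 swaps)
After pass 2: [2, 7, 2, 33, 37, 39] (1 swaps)
After pass 3: [2, 2, 7, 33, 37, 39] (1 swaps)
Total swaps: 6


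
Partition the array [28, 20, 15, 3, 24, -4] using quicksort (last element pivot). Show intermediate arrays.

Partition 1: pivot=-4 at index 0 -> [-4, 20, 15, 3, 24, 28]
Partition 2: pivot=28 at index 5 -> [-4, 20, 15, 3, 24, 28]
Partition 3: pivot=24 at index 4 -> [-4, 20, 15, 3, 24, 28]
Partition 4: pivot=3 at index 1 -> [-4, 3, 15, 20, 24, 28]
Partition 5: pivot=20 at index 3 -> [-4, 3, 15, 20, 24, 28]


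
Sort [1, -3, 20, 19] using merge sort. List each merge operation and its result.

Divide and conquer:
  Merge [1] + [-3] -> [-3, 1]
  Merge [20] + [19] -> [19, 20]
  Merge [-3, 1] + [19, 20] -> [-3, 1, 19, 20]


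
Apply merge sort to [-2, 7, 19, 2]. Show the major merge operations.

Divide and conquer:
  Merge [-2] + [7] -> [-2, 7]
  Merge [19] + [2] -> [2, 19]
  Merge [-2, 7] + [2, 19] -> [-2, 2, 7, 19]


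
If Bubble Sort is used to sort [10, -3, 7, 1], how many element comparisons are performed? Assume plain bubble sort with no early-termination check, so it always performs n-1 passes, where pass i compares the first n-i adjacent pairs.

Pass 1: compare adjacent pairs (0,1)..(2,3) = 3 comparison(s), 3 swap(s) -> [-3, 7, 1, 10]
Pass 2: compare adjacent pairs (0,1)..(1,2) = 2 comparison(s), 1 swap(s) -> [-3, 1, 7, 10]
Pass 3: compare adjacent pairs (0,1)..(0,1) = 1 comparison(s), 0 swap(s) -> [-3, 1, 7, 10]
Total comparisons: 3 + 2 + 1 = 6


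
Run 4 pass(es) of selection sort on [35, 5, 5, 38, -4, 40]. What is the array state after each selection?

Pass 1: Select minimum -4 at index 4, swap -> [-4, 5, 5, 38, 35, 40]
Pass 2: Select minimum 5 at index 1, swap -> [-4, 5, 5, 38, 35, 40]
Pass 3: Select minimum 5 at index 2, swap -> [-4, 5, 5, 38, 35, 40]
Pass 4: Select minimum 35 at index 4, swap -> [-4, 5, 5, 35, 38, 40]


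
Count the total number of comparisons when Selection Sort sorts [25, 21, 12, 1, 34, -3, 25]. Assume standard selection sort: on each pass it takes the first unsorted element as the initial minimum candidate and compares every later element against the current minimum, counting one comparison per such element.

Pass 1: scan indices 1..6 for the minimum = 6 comparison(s); min is -3, place at index 0 -> [-3, 21, 12, 1, 34, 25, 25]
Pass 2: scan indices 2..6 for the minimum = 5 comparison(s); min is 1, place at index 1 -> [-3, 1, 12, 21, 34, 25, 25]
Pass 3: scan indices 3..6 for the minimum = 4 comparison(s); min is 12, place at index 2 -> [-3, 1, 12, 21, 34, 25, 25]
Pass 4: scan indices 4..6 for the minimum = 3 comparison(s); min is 21, place at index 3 -> [-3, 1, 12, 21, 34, 25, 25]
Pass 5: scan indices 5..6 for the minimum = 2 comparison(s); min is 25, place at index 4 -> [-3, 1, 12, 21, 25, 34, 25]
Pass 6: scan indices 6..6 for the minimum = 1 comparison(s); min is 25, place at index 5 -> [-3, 1, 12, 21, 25, 25, 34]
Selection sort always scans the whole unsorted suffix, so the count is (n-1) + (n-2) + ... + 1 = n(n-1)/2 = 7*6/2 = 21 regardless of the input order.
Total comparisons: 6 + 5 + 4 + 3 + 2 + 1 = 21


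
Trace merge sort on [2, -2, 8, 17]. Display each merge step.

Divide and conquer:
  Merge [2] + [-2] -> [-2, 2]
  Merge [8] + [17] -> [8, 17]
  Merge [-2, 2] + [8, 17] -> [-2, 2, 8, 17]


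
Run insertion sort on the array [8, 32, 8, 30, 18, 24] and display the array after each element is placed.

First element 8 is already 'sorted'
Insert 32: shifted 0 elements -> [8, 32, 8, 30, 18, 24]
Insert 8: shifted 1 elements -> [8, 8, 32, 30, 18, 24]
Insert 30: shifted 1 elements -> [8, 8, 30, 32, 18, 24]
Insert 18: shifted 2 elements -> [8, 8, 18, 30, 32, 24]
Insert 24: shifted 2 elements -> [8, 8, 18, 24, 30, 32]


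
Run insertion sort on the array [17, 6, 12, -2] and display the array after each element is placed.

First element 17 is already 'sorted'
Insert 6: shifted 1 elements -> [6, 17, 12, -2]
Insert 12: shifted 1 elements -> [6, 12, 17, -2]
Insert -2: shifted 3 elements -> [-2, 6, 12, 17]


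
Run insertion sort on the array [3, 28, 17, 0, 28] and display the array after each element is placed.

First element 3 is already 'sorted'
Insert 28: shifted 0 elements -> [3, 28, 17, 0, 28]
Insert 17: shifted 1 elements -> [3, 17, 28, 0, 28]
Insert 0: shifted 3 elements -> [0, 3, 17, 28, 28]
Insert 28: shifted 0 elements -> [0, 3, 17, 28, 28]


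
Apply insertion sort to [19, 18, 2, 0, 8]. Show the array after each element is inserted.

First element 19 is already 'sorted'
Insert 18: shifted 1 elements -> [18, 19, 2, 0, 8]
Insert 2: shifted 2 elements -> [2, 18, 19, 0, 8]
Insert 0: shifted 3 elements -> [0, 2, 18, 19, 8]
Insert 8: shifted 2 elements -> [0, 2, 8, 18, 19]


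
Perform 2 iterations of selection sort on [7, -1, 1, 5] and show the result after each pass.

Pass 1: Select minimum -1 at index 1, swap -> [-1, 7, 1, 5]
Pass 2: Select minimum 1 at index 2, swap -> [-1, 1, 7, 5]


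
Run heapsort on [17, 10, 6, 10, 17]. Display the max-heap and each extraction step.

Build heap: [17, 17, 6, 10, 10]
Extract 17: [17, 10, 6, 10, 17]
Extract 17: [10, 10, 6, 17, 17]
Extract 10: [10, 6, 10, 17, 17]
Extract 10: [6, 10, 10, 17, 17]


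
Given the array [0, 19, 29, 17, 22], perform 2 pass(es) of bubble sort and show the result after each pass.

After pass 1: [0, 19, 17, 22, 29] (2 swaps)
After pass 2: [0, 17, 19, 22, 29] (1 swaps)
Total swaps: 3


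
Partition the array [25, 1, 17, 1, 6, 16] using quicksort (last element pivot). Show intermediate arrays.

Partition 1: pivot=16 at index 3 -> [1, 1, 6, 16, 17, 25]
Partition 2: pivot=6 at index 2 -> [1, 1, 6, 16, 17, 25]
Partition 3: pivot=1 at index 1 -> [1, 1, 6, 16, 17, 25]
Partition 4: pivot=25 at index 5 -> [1, 1, 6, 16, 17, 25]


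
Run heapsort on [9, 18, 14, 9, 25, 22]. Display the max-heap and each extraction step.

Build heap: [25, 18, 22, 9, 9, 14]
Extract 25: [22, 18, 14, 9, 9, 25]
Extract 22: [18, 9, 14, 9, 22, 25]
Extract 18: [14, 9, 9, 18, 22, 25]
Extract 14: [9, 9, 14, 18, 22, 25]
Extract 9: [9, 9, 14, 18, 22, 25]


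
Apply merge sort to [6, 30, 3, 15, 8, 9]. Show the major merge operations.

Divide and conquer:
  Merge [30] + [3] -> [3, 30]
  Merge [6] + [3, 30] -> [3, 6, 30]
  Merge [8] + [9] -> [8, 9]
  Merge [15] + [8, 9] -> [8, 9, 15]
  Merge [3, 6, 30] + [8, 9, 15] -> [3, 6, 8, 9, 15, 30]


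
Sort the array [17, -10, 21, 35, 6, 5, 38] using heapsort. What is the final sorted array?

Build heap: [38, 35, 21, -10, 6, 5, 17]
Extract 38: [35, 17, 21, -10, 6, 5, 38]
Extract 35: [21, 17, 5, -10, 6, 35, 38]
Extract 21: [17, 6, 5, -10, 21, 35, 38]
Extract 17: [6, -10, 5, 17, 21, 35, 38]
Extract 6: [5, -10, 6, 17, 21, 35, 38]
Extract 5: [-10, 5, 6, 17, 21, 35, 38]


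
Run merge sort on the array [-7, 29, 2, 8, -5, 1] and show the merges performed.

Divide and conquer:
  Merge [29] + [2] -> [2, 29]
  Merge [-7] + [2, 29] -> [-7, 2, 29]
  Merge [-5] + [1] -> [-5, 1]
  Merge [8] + [-5, 1] -> [-5, 1, 8]
  Merge [-7, 2, 29] + [-5, 1, 8] -> [-7, -5, 1, 2, 8, 29]


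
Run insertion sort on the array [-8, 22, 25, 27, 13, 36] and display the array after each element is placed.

First element -8 is already 'sorted'
Insert 22: shifted 0 elements -> [-8, 22, 25, 27, 13, 36]
Insert 25: shifted 0 elements -> [-8, 22, 25, 27, 13, 36]
Insert 27: shifted 0 elements -> [-8, 22, 25, 27, 13, 36]
Insert 13: shifted 3 elements -> [-8, 13, 22, 25, 27, 36]
Insert 36: shifted 0 elements -> [-8, 13, 22, 25, 27, 36]


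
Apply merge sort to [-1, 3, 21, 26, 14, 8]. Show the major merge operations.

Divide and conquer:
  Merge [3] + [21] -> [3, 21]
  Merge [-1] + [3, 21] -> [-1, 3, 21]
  Merge [14] + [8] -> [8, 14]
  Merge [26] + [8, 14] -> [8, 14, 26]
  Merge [-1, 3, 21] + [8, 14, 26] -> [-1, 3, 8, 14, 21, 26]


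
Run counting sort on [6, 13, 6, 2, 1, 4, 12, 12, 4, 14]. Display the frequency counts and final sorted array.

Count array: [0, 1, 1, 0, 2, 0, 2, 0, 0, 0, 0, 0, 2, 1, 1]
(count[i] = number of elements equal to i)
Cumulative count: [0, 1, 2, 2, 4, 4, 6, 6, 6, 6, 6, 6, 8, 9, 10]
Sorted: [1, 2, 4, 4, 6, 6, 12, 12, 13, 14]


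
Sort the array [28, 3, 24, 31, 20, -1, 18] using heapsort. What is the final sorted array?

Build heap: [31, 28, 24, 3, 20, -1, 18]
Extract 31: [28, 20, 24, 3, 18, -1, 31]
Extract 28: [24, 20, -1, 3, 18, 28, 31]
Extract 24: [20, 18, -1, 3, 24, 28, 31]
Extract 20: [18, 3, -1, 20, 24, 28, 31]
Extract 18: [3, -1, 18, 20, 24, 28, 31]
Extract 3: [-1, 3, 18, 20, 24, 28, 31]


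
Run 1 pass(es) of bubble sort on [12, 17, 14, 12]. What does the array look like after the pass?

After pass 1: [12, 14, 12, 17] (2 swaps)
Total swaps: 2


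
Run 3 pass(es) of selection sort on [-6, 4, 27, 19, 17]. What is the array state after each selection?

Pass 1: Select minimum -6 at index 0, swap -> [-6, 4, 27, 19, 17]
Pass 2: Select minimum 4 at index 1, swap -> [-6, 4, 27, 19, 17]
Pass 3: Select minimum 17 at index 4, swap -> [-6, 4, 17, 19, 27]


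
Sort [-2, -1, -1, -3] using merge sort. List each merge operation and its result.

Divide and conquer:
  Merge [-2] + [-1] -> [-2, -1]
  Merge [-1] + [-3] -> [-3, -1]
  Merge [-2, -1] + [-3, -1] -> [-3, -2, -1, -1]


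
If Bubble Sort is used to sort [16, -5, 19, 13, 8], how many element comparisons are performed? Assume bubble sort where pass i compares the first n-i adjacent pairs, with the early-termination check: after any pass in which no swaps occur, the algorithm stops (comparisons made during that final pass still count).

Pass 1: compare adjacent pairs (0,1)..(3,4) = 4 comparison(s), 3 swap(s) -> [-5, 16, 13, 8, 19]
Pass 2: compare adjacent pairs (0,1)..(2,3) = 3 comparison(s), 2 swap(s) -> [-5, 13, 8, 16, 19]
Pass 3: compare adjacent pairs (0,1)..(1,2) = 2 comparison(s), 1 swap(s) -> [-5, 8, 13, 16, 19]
Pass 4: compare adjacent pairs (0,1)..(0,1) = 1 comparison(s), 0 swap(s) -> [-5, 8, 13, 16, 19]
No swaps in this pass, so bubble sort stops here.
Total comparisons: 4 + 3 + 2 + 1 = 10


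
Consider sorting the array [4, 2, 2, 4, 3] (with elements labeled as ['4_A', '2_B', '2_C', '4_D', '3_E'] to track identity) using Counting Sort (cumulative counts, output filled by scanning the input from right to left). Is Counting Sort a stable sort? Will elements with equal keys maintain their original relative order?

Trace Counting Sort on the labeled array (the key is the number; the letter only tracks identity):
  Counts for values 0..4: [0, 0, 2, 1, 2]
  Cumulative counts: [0, 0, 2, 3, 5]
  Scan right to left: place 3_E at output index 2
  Scan right to left: place 4_D at output index 4
  Scan right to left: place 2_C at output index 1
  Scan right to left: place 2_B at output index 0
  Scan right to left: place 4_A at output index 3
  Output: [2_B, 2_C, 3_E, 4_A, 4_D]
Equal keys:
  value 2: originally 2_B, 2_C; after sorting 2_B, 2_C -> order preserved
  value 4: originally 4_A, 4_D; after sorting 4_A, 4_D -> order preserved
All equal keys kept their original relative order. Counting Sort is stable: scanning the input right to left with decreasing cumulative counts places later duplicates at later output positions.
Answer: Stable


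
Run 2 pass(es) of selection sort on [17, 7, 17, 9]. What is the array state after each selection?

Pass 1: Select minimum 7 at index 1, swap -> [7, 17, 17, 9]
Pass 2: Select minimum 9 at index 3, swap -> [7, 9, 17, 17]


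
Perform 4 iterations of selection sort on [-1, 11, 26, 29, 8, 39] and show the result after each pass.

Pass 1: Select minimum -1 at index 0, swap -> [-1, 11, 26, 29, 8, 39]
Pass 2: Select minimum 8 at index 4, swap -> [-1, 8, 26, 29, 11, 39]
Pass 3: Select minimum 11 at index 4, swap -> [-1, 8, 11, 29, 26, 39]
Pass 4: Select minimum 26 at index 4, swap -> [-1, 8, 11, 26, 29, 39]


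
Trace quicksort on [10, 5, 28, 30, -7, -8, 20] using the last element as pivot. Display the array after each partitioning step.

Partition 1: pivot=20 at index 4 -> [10, 5, -7, -8, 20, 30, 28]
Partition 2: pivot=-8 at index 0 -> [-8, 5, -7, 10, 20, 30, 28]
Partition 3: pivot=10 at index 3 -> [-8, 5, -7, 10, 20, 30, 28]
Partition 4: pivot=-7 at index 1 -> [-8, -7, 5, 10, 20, 30, 28]
Partition 5: pivot=28 at index 5 -> [-8, -7, 5, 10, 20, 28, 30]


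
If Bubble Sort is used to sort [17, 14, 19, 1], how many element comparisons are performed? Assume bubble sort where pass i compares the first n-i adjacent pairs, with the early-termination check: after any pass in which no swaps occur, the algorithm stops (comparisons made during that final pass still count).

Pass 1: compare adjacent pairs (0,1)..(2,3) = 3 comparison(s), 2 swap(s) -> [14, 17, 1, 19]
Pass 2: compare adjacent pairs (0,1)..(1,2) = 2 comparison(s), 1 swap(s) -> [14, 1, 17, 19]
Pass 3: compare adjacent pairs (0,1)..(0,1) = 1 comparison(s), 1 swap(s) -> [1, 14, 17, 19]
Every pass made at least one swap, so all n-1 passes run.
Total comparisons: 3 + 2 + 1 = 6


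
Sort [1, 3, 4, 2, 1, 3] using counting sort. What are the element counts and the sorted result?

Count array: [0, 2, 1, 2, 1]
(count[i] = number of elements equal to i)
Cumulative count: [0, 2, 3, 5, 6]
Sorted: [1, 1, 2, 3, 3, 4]


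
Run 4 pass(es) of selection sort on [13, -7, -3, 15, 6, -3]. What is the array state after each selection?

Pass 1: Select minimum -7 at index 1, swap -> [-7, 13, -3, 15, 6, -3]
Pass 2: Select minimum -3 at index 2, swap -> [-7, -3, 13, 15, 6, -3]
Pass 3: Select minimum -3 at index 5, swap -> [-7, -3, -3, 15, 6, 13]
Pass 4: Select minimum 6 at index 4, swap -> [-7, -3, -3, 6, 15, 13]


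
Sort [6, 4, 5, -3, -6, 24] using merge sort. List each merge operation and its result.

Divide and conquer:
  Merge [4] + [5] -> [4, 5]
  Merge [6] + [4, 5] -> [4, 5, 6]
  Merge [-6] + [24] -> [-6, 24]
  Merge [-3] + [-6, 24] -> [-6, -3, 24]
  Merge [4, 5, 6] + [-6, -3, 24] -> [-6, -3, 4, 5, 6, 24]


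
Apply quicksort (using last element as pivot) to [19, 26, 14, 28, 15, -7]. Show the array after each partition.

Partition 1: pivot=-7 at index 0 -> [-7, 26, 14, 28, 15, 19]
Partition 2: pivot=19 at index 3 -> [-7, 14, 15, 19, 26, 28]
Partition 3: pivot=15 at index 2 -> [-7, 14, 15, 19, 26, 28]
Partition 4: pivot=28 at index 5 -> [-7, 14, 15, 19, 26, 28]


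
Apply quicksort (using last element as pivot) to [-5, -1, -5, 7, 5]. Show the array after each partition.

Partition 1: pivot=5 at index 3 -> [-5, -1, -5, 5, 7]
Partition 2: pivot=-5 at index 1 -> [-5, -5, -1, 5, 7]


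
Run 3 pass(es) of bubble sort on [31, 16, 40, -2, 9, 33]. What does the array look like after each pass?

After pass 1: [16, 31, -2, 9, 33, 40] (4 swaps)
After pass 2: [16, -2, 9, 31, 33, 40] (2 swaps)
After pass 3: [-2, 9, 16, 31, 33, 40] (2 swaps)
Total swaps: 8


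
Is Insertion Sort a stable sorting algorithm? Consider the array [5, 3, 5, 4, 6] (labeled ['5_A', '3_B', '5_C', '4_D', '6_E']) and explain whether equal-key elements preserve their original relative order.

Trace Insertion Sort on the labeled array (the key is the number; the letter only tracks identity):
  Insert 3_B at index 0: [3_B, 5_A, 5_C, 4_D, 6_E]
  Insert 5_C at index 2: [3_B, 5_A, 5_C, 4_D, 6_E]
  Insert 4_D at index 1: [3_B, 4_D, 5_A, 5_C, 6_E]
  Insert 6_E at index 4: [3_B, 4_D, 5_A, 5_C, 6_E]
Final order: [3_B, 4_D, 5_A, 5_C, 6_E]
Equal keys:
  value 5: originally 5_A, 5_C; after sorting 5_A, 5_C -> order preserved
All equal keys kept their original relative order. Insertion Sort is stable: elements are shifted only while they are strictly greater than the key, so a key is inserted after any equal elements already placed.
Answer: Stable


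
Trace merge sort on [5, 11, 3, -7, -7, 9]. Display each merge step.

Divide and conquer:
  Merge [11] + [3] -> [3, 11]
  Merge [5] + [3, 11] -> [3, 5, 11]
  Merge [-7] + [9] -> [-7, 9]
  Merge [-7] + [-7, 9] -> [-7, -7, 9]
  Merge [3, 5, 11] + [-7, -7, 9] -> [-7, -7, 3, 5, 9, 11]


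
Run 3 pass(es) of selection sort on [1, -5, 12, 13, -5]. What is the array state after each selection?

Pass 1: Select minimum -5 at index 1, swap -> [-5, 1, 12, 13, -5]
Pass 2: Select minimum -5 at index 4, swap -> [-5, -5, 12, 13, 1]
Pass 3: Select minimum 1 at index 4, swap -> [-5, -5, 1, 13, 12]


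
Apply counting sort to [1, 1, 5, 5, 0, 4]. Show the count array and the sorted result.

Count array: [1, 2, 0, 0, 1, 2]
(count[i] = number of elements equal to i)
Cumulative count: [1, 3, 3, 3, 4, 6]
Sorted: [0, 1, 1, 4, 5, 5]


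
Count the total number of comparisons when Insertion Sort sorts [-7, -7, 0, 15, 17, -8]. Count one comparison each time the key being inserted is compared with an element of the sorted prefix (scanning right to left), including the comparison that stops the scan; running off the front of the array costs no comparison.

Insert -7: -7 <= -7 (stop) = 1 comparison(s) -> [-7, -7, 0, 15, 17, -8]
Insert 0: -7 <= 0 (stop) = 1 comparison(s) -> [-7, -7, 0, 15, 17, -8]
Insert 15: 0 <= 15 (stop) = 1 comparison(s) -> [-7, -7, 0, 15, 17, -8]
Insert 17: 15 <= 17 (stop) = 1 comparison(s) -> [-7, -7, 0, 15, 17, -8]
Insert -8: 17 > -8 (shift), 15 > -8 (shift), 0 > -8 (shift), -7 > -8 (shift), -7 > -8 (shift), reached front = 5 comparison(s) -> [-8, -7, -7, 0, 15, 17]
Total comparisons: 1 + 1 + 1 + 1 + 5 = 9


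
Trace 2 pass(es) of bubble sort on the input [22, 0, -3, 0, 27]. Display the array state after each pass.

After pass 1: [0, -3, 0, 22, 27] (3 swaps)
After pass 2: [-3, 0, 0, 22, 27] (1 swaps)
Total swaps: 4


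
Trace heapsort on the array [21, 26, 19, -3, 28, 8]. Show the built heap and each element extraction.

Build heap: [28, 26, 19, -3, 21, 8]
Extract 28: [26, 21, 19, -3, 8, 28]
Extract 26: [21, 8, 19, -3, 26, 28]
Extract 21: [19, 8, -3, 21, 26, 28]
Extract 19: [8, -3, 19, 21, 26, 28]
Extract 8: [-3, 8, 19, 21, 26, 28]


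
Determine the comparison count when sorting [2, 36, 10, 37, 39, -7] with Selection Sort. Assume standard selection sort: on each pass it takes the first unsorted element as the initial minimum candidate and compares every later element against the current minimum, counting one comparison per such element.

Pass 1: scan indices 1..5 for the minimum = 5 comparison(s); min is -7, place at index 0 -> [-7, 36, 10, 37, 39, 2]
Pass 2: scan indices 2..5 for the minimum = 4 comparison(s); min is 2, place at index 1 -> [-7, 2, 10, 37, 39, 36]
Pass 3: scan indices 3..5 for the minimum = 3 comparison(s); min is 10, place at index 2 -> [-7, 2, 10, 37, 39, 36]
Pass 4: scan indices 4..5 for the minimum = 2 comparison(s); min is 36, place at index 3 -> [-7, 2, 10, 36, 39, 37]
Pass 5: scan indices 5..5 for the minimum = 1 comparison(s); min is 37, place at index 4 -> [-7, 2, 10, 36, 37, 39]
Selection sort always scans the whole unsorted suffix, so the count is (n-1) + (n-2) + ... + 1 = n(n-1)/2 = 6*5/2 = 15 regardless of the input order.
Total comparisons: 5 + 4 + 3 + 2 + 1 = 15


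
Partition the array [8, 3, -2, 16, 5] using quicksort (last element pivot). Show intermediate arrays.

Partition 1: pivot=5 at index 2 -> [3, -2, 5, 16, 8]
Partition 2: pivot=-2 at index 0 -> [-2, 3, 5, 16, 8]
Partition 3: pivot=8 at index 3 -> [-2, 3, 5, 8, 16]


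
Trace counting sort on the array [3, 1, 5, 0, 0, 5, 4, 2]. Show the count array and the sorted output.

Count array: [2, 1, 1, 1, 1, 2]
(count[i] = number of elements equal to i)
Cumulative count: [2, 3, 4, 5, 6, 8]
Sorted: [0, 0, 1, 2, 3, 4, 5, 5]


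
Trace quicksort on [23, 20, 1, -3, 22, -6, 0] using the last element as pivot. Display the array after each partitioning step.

Partition 1: pivot=0 at index 2 -> [-3, -6, 0, 23, 22, 20, 1]
Partition 2: pivot=-6 at index 0 -> [-6, -3, 0, 23, 22, 20, 1]
Partition 3: pivot=1 at index 3 -> [-6, -3, 0, 1, 22, 20, 23]
Partition 4: pivot=23 at index 6 -> [-6, -3, 0, 1, 22, 20, 23]
Partition 5: pivot=20 at index 4 -> [-6, -3, 0, 1, 20, 22, 23]


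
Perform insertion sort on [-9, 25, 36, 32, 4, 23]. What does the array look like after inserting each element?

First element -9 is already 'sorted'
Insert 25: shifted 0 elements -> [-9, 25, 36, 32, 4, 23]
Insert 36: shifted 0 elements -> [-9, 25, 36, 32, 4, 23]
Insert 32: shifted 1 elements -> [-9, 25, 32, 36, 4, 23]
Insert 4: shifted 3 elements -> [-9, 4, 25, 32, 36, 23]
Insert 23: shifted 3 elements -> [-9, 4, 23, 25, 32, 36]
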